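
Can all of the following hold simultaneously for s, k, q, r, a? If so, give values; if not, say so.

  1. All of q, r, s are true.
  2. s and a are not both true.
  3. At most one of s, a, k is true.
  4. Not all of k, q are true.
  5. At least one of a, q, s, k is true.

s: True, k: False, q: True, r: True, a: False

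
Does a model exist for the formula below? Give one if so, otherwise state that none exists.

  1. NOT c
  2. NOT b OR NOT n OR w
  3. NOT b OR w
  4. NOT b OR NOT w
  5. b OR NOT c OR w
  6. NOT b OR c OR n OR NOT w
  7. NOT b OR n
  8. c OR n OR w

w = True; c = False; n = False; b = False

Unit clause (NOT c) forces c = False.
Set w = True.
  then (NOT b OR NOT w) forces b = False.
Set n = False.
Check each clause:
  (NOT c): NOT c holds.
  (NOT b OR NOT n OR w): NOT b holds.
  (NOT b OR w): NOT b holds.
  (NOT b OR NOT w): NOT b holds.
  (b OR NOT c OR w): NOT c holds.
  (NOT b OR c OR n OR NOT w): NOT b holds.
  (NOT b OR n): NOT b holds.
  (c OR n OR w): w holds.
All clauses satisfied.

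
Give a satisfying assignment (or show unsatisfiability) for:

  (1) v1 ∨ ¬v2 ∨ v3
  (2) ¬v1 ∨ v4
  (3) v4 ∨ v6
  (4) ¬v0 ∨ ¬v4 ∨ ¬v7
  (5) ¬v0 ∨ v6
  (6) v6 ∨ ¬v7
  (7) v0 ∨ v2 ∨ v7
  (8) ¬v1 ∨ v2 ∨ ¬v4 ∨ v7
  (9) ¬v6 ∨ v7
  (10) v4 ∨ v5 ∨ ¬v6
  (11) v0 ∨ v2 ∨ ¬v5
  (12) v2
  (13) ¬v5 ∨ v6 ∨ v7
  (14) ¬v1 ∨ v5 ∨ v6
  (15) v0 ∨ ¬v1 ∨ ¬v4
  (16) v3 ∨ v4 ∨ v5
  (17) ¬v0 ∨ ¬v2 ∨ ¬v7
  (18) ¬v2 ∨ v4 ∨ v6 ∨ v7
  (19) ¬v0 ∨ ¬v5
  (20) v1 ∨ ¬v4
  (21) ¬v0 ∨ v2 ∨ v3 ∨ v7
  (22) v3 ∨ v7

Unit clause (v2) forces v2 = True.
Try v0 = True:
  (¬v0 ∨ v6) forces v6 = True.
  (¬v6 ∨ v7) forces v7 = True.
  clause (¬v0 ∨ ¬v2 ∨ ¬v7) is falsified — backtrack.
So v0 = False.
Try v1 = True:
  (¬v1 ∨ v4) forces v4 = True.
  clause (v0 ∨ ¬v1 ∨ ¬v4) is falsified — backtrack.
So v1 = False.
  then (v1 ∨ ¬v2 ∨ v3) forces v3 = True.
  then (v1 ∨ ¬v4) forces v4 = False.
  then (v4 ∨ v6) forces v6 = True.
  then (¬v6 ∨ v7) forces v7 = True.
  then (v4 ∨ v5 ∨ ¬v6) forces v5 = True.
All clauses satisfied.

v0 = False, v1 = False, v2 = True, v3 = True, v4 = False, v5 = True, v6 = True, v7 = True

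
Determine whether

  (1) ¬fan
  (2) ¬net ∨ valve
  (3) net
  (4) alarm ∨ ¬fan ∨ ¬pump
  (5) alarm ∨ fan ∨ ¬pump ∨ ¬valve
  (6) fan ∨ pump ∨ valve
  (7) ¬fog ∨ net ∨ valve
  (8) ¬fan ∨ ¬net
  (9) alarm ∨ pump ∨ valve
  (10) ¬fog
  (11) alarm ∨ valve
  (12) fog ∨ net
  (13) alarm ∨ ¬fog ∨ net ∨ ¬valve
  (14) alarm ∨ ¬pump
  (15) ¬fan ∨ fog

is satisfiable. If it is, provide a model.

Unit clause (¬fan) forces fan = False.
Unit clause (net) forces net = True.
Unit clause (¬fog) forces fog = False.
In (¬net ∨ valve) only valve is left, so valve = True.
Set alarm = False.
  then (alarm ∨ fan ∨ ¬pump ∨ ¬valve) forces pump = False.
All clauses satisfied.

fog = False, alarm = False, net = True, valve = True, fan = False, pump = False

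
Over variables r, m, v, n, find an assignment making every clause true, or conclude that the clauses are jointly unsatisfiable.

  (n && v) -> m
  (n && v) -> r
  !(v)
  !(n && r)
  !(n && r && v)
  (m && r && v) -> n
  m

r=F, m=T, v=F, n=T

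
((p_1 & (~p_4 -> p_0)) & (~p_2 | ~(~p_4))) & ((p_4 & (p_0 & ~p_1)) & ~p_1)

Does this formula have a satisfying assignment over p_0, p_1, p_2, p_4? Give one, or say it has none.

Case p_1 = True: the conjunct ~p_1 is False.
Case p_1 = False: the conjunct p_1 is False.
Both cases fail — unsatisfiable.

Unsatisfiable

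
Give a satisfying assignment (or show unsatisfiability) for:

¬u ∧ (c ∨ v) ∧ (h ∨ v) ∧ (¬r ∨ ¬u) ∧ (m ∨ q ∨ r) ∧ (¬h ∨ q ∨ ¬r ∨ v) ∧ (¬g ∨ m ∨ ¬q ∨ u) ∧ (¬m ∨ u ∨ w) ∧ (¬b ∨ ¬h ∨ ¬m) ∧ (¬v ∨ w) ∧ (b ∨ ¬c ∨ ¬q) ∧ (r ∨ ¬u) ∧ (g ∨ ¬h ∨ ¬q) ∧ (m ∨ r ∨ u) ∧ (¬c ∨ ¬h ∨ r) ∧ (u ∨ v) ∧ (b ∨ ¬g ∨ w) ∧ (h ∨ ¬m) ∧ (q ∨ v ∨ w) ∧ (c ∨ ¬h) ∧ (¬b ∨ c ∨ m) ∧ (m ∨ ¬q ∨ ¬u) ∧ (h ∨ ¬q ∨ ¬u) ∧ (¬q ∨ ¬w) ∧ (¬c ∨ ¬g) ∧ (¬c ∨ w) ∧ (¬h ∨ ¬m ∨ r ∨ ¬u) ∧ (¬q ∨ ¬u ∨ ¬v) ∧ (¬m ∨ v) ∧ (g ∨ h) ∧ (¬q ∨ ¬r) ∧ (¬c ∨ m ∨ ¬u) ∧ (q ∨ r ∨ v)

v=T, w=T, r=T, q=F, m=T, h=T, u=F, b=F, g=F, c=T

Unit clause (¬u) forces u = False.
In (u ∨ v) only v is left, so v = True.
In (¬v ∨ w) only w is left, so w = True.
In (¬q ∨ ¬w) only ¬q is left, so q = False.
Try r = False:
  (m ∨ q ∨ r) forces m = True.
  (h ∨ ¬m) forces h = True.
  (¬b ∨ ¬h ∨ ¬m) forces b = False.
  (¬c ∨ ¬h ∨ r) forces c = False.
  clause (c ∨ ¬h) is falsified — backtrack.
So r = True.
Set m = True.
  then (h ∨ ¬m) forces h = True.
  then (c ∨ ¬h) forces c = True.
  then (¬c ∨ ¬g) forces g = False.
  then (¬b ∨ ¬h ∨ ¬m) forces b = False.
All clauses satisfied.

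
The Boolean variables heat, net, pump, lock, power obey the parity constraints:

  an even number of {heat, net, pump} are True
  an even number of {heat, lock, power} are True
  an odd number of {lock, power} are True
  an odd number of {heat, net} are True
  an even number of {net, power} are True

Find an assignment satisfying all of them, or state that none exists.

heat: True; net: False; pump: True; lock: True; power: False

{heat, net, pump}: 2 true → even ✓
{heat, lock, power}: 2 true → even ✓
{lock, power}: 1 true → odd ✓
{heat, net}: 1 true → odd ✓
{net, power}: 0 true → even ✓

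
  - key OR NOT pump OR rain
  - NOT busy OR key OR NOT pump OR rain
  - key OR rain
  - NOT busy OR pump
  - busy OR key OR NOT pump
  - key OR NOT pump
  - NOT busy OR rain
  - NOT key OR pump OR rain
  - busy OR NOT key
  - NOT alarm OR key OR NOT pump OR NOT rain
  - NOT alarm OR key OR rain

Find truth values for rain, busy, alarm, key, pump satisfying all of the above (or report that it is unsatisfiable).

rain = True, busy = False, alarm = False, key = False, pump = False

Try rain = False:
  (key OR rain) forces key = True.
  (NOT busy OR rain) forces busy = False.
  clause (busy OR NOT key) is falsified — backtrack.
So rain = True.
Set busy = False.
  then (busy OR NOT key) forces key = False.
  then (busy OR key OR NOT pump) forces pump = False.
Set alarm = False.
All clauses satisfied.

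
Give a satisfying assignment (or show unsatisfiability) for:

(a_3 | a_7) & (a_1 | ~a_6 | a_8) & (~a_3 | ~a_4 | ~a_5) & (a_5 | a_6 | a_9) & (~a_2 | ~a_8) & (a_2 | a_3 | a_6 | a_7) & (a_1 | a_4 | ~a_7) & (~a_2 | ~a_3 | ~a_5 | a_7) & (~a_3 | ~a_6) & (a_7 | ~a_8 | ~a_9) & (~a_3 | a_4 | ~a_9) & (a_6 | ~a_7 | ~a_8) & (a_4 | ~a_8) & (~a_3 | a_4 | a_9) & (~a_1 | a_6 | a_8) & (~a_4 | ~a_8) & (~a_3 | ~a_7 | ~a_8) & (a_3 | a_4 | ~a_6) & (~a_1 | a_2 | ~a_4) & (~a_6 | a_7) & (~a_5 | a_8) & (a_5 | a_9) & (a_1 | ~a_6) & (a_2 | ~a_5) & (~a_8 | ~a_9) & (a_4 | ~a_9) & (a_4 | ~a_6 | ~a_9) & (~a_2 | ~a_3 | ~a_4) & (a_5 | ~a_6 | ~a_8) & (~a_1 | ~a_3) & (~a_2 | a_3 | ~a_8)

a_1 = False, a_2 = False, a_3 = True, a_4 = True, a_5 = False, a_6 = False, a_7 = True, a_8 = False, a_9 = True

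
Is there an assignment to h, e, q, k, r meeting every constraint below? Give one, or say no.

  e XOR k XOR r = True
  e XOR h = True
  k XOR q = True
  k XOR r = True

h=T, e=F, q=F, k=T, r=F

e XOR k XOR r = F XOR T XOR F = True ✓
e XOR h = F XOR T = True ✓
k XOR q = T XOR F = True ✓
k XOR r = T XOR F = True ✓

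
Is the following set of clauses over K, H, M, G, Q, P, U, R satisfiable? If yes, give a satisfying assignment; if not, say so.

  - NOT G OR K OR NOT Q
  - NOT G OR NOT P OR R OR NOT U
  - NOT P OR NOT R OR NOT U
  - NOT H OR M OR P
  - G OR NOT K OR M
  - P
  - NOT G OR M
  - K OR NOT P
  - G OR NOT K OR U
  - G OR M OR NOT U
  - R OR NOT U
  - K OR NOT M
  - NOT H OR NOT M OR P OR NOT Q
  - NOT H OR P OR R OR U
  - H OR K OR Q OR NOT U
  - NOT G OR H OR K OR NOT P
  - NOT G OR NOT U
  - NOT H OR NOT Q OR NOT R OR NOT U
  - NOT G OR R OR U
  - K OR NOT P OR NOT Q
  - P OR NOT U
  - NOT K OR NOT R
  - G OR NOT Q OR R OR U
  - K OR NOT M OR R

Case P = True:
  (K OR NOT P) forces K = True.
  (NOT K OR NOT R) forces R = False.
  (R OR NOT U) forces U = False.
  (G OR NOT K OR U) forces G = True.
  Clause (NOT G OR R OR U) is falsified — contradiction.
Case P = False:
  Clause (P) is falsified — contradiction.
Both cases fail, so the formula is unsatisfiable.

UNSATISFIABLE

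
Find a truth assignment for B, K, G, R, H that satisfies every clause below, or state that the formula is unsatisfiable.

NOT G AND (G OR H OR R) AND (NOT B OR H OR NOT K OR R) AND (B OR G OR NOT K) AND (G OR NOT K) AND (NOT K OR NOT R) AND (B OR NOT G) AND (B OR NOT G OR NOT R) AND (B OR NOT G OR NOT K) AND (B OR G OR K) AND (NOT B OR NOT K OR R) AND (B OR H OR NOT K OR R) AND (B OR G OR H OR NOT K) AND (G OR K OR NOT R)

Unit clause (NOT G) forces G = False.
In (G OR NOT K) only NOT K is left, so K = False.
In (B OR G OR K) only B is left, so B = True.
In (G OR K OR NOT R) only NOT R is left, so R = False.
In (G OR H OR R) only H is left, so H = True.
All clauses satisfied.

B: True; K: False; G: False; R: False; H: True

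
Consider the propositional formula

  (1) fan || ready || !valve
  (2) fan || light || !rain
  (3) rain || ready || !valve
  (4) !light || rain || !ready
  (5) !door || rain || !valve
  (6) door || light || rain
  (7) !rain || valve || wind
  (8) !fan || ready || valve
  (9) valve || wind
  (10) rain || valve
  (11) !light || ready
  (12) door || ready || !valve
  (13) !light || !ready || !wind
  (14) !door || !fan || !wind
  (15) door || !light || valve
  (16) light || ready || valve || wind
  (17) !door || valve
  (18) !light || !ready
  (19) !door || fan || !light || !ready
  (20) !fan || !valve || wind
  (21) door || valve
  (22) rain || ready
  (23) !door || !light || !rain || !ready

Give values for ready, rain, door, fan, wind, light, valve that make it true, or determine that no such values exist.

ready = True, rain = True, door = False, fan = True, wind = True, light = False, valve = True

Set ready = True.
  then (!light || !ready) forces light = False.
Set rain = True.
  then (fan || light || !rain) forces fan = True.
Try door = True:
  (!door || !fan || !wind) forces wind = False.
  (!rain || valve || wind) forces valve = True.
  clause (!fan || !valve || wind) is falsified — backtrack.
So door = False.
  then (door || valve) forces valve = True.
  then (!fan || !valve || wind) forces wind = True.
All clauses satisfied.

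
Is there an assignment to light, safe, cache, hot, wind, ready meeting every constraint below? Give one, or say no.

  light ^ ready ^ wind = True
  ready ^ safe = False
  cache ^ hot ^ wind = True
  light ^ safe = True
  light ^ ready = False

Unsatisfiable — no assignment works.

Adding constraints 2, 4, 5 mod 2: every variable appears an even number of times on the left, so the left side is 0.
But the right sides sum to 1 (mod 2). 0 ≠ 1 — the system is inconsistent.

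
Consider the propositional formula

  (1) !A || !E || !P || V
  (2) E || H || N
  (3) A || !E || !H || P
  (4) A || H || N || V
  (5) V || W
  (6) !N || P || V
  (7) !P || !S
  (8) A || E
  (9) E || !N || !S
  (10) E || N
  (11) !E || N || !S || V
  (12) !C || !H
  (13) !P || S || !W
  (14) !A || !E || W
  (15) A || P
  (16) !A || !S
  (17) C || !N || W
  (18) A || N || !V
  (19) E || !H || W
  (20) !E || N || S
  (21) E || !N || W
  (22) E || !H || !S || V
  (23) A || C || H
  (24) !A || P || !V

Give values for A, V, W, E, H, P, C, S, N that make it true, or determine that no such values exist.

Set A = False.
  then (A || E) forces E = True.
  then (A || P) forces P = True.
  then (!P || !S) forces S = False.
  then (!P || S || !W) forces W = False.
  then (!E || N || S) forces N = True.
  then (V || W) forces V = True.
  then (C || !N || W) forces C = True.
  then (!C || !H) forces H = False.
All clauses satisfied.

A = False, V = True, W = False, E = True, H = False, P = True, C = True, S = False, N = True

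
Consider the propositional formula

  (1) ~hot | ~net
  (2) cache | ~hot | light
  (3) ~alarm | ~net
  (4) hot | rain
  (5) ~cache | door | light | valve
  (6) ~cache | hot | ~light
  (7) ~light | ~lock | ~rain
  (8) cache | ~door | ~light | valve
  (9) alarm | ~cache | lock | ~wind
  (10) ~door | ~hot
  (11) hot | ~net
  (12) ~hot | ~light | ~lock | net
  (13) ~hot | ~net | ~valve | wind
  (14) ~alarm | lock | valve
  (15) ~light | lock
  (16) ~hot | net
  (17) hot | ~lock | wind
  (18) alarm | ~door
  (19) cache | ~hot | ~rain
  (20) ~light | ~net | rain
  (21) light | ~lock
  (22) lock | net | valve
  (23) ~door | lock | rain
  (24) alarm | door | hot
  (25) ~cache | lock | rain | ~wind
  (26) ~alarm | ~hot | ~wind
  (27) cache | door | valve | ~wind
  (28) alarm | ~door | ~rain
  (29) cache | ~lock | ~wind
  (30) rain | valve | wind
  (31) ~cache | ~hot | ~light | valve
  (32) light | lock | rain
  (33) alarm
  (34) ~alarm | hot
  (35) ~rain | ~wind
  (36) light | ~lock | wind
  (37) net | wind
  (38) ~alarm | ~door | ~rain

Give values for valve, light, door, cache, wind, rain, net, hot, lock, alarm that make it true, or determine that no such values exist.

Case alarm = True:
  (~alarm | ~net) forces net = False.
  (~hot | net) forces hot = False.
  Clause (~alarm | hot) is falsified — contradiction.
Case alarm = False:
  Clause (alarm) is falsified — contradiction.
Both cases fail, so the formula is unsatisfiable.

The formula is unsatisfiable.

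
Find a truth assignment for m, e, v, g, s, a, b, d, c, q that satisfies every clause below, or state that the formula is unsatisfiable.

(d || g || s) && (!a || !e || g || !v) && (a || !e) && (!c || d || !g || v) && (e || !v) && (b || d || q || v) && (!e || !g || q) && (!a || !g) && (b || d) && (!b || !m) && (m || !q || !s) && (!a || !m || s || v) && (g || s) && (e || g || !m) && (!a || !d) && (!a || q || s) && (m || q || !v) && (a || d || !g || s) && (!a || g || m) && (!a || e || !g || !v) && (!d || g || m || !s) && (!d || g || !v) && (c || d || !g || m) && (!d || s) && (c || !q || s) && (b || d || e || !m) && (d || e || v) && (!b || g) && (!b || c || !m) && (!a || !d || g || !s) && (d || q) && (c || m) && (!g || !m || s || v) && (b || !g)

Set m = False.
  then (c || m) forces c = True.
Try e = True:
  (a || !e) forces a = True.
  (!a || !g) forces g = False.
  clause (!a || g || m) is falsified — backtrack.
So e = False.
  then (e || !v) forces v = False.
  then (d || e || v) forces d = True.
  then (!a || !d) forces a = False.
  then (!d || s) forces s = True.
  then (m || !q || !s) forces q = False.
  then (!d || g || m || !s) forces g = True.
  then (b || !g) forces b = True.
All clauses satisfied.

m = False, e = False, v = False, g = True, s = True, a = False, b = True, d = True, c = True, q = False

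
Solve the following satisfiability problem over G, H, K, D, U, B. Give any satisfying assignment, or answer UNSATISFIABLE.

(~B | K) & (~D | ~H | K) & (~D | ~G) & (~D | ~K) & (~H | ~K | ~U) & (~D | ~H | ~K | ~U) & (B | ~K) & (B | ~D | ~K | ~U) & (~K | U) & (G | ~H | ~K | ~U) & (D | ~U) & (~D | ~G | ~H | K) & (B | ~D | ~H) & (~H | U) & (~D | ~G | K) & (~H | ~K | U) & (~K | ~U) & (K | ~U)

Set G = False.
Try H = True:
  (~H | U) forces U = True.
  (~H | ~K | ~U) forces K = False.
  clause (K | ~U) is falsified — backtrack.
So H = False.
Set K = False.
  then (~B | K) forces B = False.
  then (K | ~U) forces U = False.
Set D = False.
All clauses satisfied.

G=F, H=F, K=F, D=F, U=F, B=F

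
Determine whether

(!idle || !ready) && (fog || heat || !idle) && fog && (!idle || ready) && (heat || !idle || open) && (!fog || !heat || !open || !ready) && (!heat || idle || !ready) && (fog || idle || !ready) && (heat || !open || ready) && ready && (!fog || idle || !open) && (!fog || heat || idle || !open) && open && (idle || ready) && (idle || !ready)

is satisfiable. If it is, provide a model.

Unsatisfiable

Case ready = True:
  (!idle || !ready) forces idle = False.
  Clause (idle || !ready) is falsified — contradiction.
Case ready = False:
  Clause (ready) is falsified — contradiction.
Both cases fail, so the formula is unsatisfiable.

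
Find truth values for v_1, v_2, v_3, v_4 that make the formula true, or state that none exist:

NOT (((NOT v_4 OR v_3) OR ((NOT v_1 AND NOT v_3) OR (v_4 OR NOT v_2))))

Case v_4 = True: the formula becomes NOT ((v_3 OR True)) = False.
Case v_4 = False: the formula becomes NOT ((True OR ((NOT v_1 AND NOT v_3) OR NOT v_2))) = False.
Both cases fail — unsatisfiable.

Unsatisfiable — no assignment works.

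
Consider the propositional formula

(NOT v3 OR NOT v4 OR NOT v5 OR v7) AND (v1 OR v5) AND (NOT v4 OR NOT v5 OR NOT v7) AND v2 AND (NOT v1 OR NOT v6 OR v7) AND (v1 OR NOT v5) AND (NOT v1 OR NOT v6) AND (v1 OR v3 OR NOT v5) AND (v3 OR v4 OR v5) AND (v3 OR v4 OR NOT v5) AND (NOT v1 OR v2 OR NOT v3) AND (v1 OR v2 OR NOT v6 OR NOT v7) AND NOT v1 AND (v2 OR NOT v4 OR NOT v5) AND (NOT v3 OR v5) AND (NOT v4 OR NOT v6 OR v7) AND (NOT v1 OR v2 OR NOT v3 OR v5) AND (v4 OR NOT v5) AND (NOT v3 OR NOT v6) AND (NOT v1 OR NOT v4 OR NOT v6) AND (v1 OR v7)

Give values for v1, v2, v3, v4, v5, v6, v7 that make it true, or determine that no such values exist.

Unsatisfiable — no assignment works.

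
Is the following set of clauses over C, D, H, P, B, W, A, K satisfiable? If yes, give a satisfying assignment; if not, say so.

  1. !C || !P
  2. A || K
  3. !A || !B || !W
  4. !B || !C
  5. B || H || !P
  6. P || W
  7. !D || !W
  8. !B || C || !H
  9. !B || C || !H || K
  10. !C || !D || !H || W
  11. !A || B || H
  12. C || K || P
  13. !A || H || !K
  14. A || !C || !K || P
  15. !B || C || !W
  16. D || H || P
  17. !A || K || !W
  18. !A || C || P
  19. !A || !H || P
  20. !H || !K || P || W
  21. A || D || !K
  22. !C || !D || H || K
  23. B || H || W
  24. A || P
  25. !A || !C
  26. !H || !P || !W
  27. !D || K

Set C = False.
Set D = True.
  then (!D || !W) forces W = False.
  then (!D || K) forces K = True.
  then (P || W) forces P = True.
Set H = False.
  then (B || H || !P) forces B = True.
  then (!A || H || !K) forces A = False.
All clauses satisfied.

C: False, D: True, H: False, P: True, B: True, W: False, A: False, K: True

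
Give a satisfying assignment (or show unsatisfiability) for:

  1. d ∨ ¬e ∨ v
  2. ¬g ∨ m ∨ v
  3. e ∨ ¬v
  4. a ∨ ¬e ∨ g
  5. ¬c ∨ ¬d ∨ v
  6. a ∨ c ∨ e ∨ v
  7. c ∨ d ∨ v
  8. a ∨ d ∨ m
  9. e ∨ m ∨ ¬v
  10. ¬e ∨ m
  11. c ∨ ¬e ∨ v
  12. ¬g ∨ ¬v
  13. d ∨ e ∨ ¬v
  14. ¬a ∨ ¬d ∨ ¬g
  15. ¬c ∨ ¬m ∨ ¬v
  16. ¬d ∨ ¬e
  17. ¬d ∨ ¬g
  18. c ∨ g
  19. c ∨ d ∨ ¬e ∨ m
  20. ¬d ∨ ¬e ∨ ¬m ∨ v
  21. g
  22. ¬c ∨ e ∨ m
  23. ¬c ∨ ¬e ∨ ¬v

Unit clause (g) forces g = True.
In (¬g ∨ ¬v) only ¬v is left, so v = False.
In (¬d ∨ ¬g) only ¬d is left, so d = False.
In (d ∨ ¬e ∨ v) only ¬e is left, so e = False.
In (¬g ∨ m ∨ v) only m is left, so m = True.
In (c ∨ d ∨ v) only c is left, so c = True.
Set a = True.
All clauses satisfied.

g: True, a: True, m: True, v: False, d: False, e: False, c: True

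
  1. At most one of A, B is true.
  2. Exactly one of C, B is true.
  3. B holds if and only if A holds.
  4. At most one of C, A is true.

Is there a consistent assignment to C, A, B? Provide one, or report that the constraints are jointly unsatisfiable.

C=T, A=F, B=F

  (1) {A, B}: 0 true — at most one ✓
  (2) {C, B}: 1 true — exactly one ✓
  (3) B=F, A=F — same ✓
  (4) {C, A}: 1 true — at most one ✓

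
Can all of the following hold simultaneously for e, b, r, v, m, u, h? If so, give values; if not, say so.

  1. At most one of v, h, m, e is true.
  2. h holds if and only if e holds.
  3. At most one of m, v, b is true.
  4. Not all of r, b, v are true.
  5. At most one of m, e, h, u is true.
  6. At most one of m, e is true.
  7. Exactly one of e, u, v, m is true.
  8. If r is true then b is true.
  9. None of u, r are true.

e = False, b = False, r = False, v = True, m = False, u = False, h = False

  (1) {v, h, m, e}: 1 true — at most one ✓
  (2) h=F, e=F — same ✓
  (3) {m, v, b}: 1 true — at most one ✓
  (4) {r, b, v}: 1/3 true — not all ✓
  (5) {m, e, h, u}: 0 true — at most one ✓
  (6) {m, e}: 0 true — at most one ✓
  (7) {e, u, v, m}: 1 true — exactly one ✓
  (8) r=F ⇒ b: vacuous ✓
  (9) {u, r}: 0 true — none ✓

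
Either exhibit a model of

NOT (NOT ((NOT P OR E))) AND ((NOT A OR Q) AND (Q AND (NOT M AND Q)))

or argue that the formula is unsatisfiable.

M=F, P=T, Q=T, E=T, A=F

  NOT (NOT ((NOT P OR E))) = True
    NOT ((NOT P OR E)) = False
      NOT P OR E = True
        NOT P = False
  (NOT A OR Q) AND (Q AND (NOT M AND Q)) = True
    NOT A OR Q = True
      NOT A = True
    Q AND (NOT M AND Q) = True
      NOT M AND Q = True
        NOT M = True
Both conjuncts True, so the formula holds.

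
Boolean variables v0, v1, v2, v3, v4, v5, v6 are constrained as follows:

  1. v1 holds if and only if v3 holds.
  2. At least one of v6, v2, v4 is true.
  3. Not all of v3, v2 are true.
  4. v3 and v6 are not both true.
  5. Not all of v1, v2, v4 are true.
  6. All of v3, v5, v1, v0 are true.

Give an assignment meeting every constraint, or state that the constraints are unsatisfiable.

v0 = True, v1 = True, v2 = False, v3 = True, v4 = True, v5 = True, v6 = False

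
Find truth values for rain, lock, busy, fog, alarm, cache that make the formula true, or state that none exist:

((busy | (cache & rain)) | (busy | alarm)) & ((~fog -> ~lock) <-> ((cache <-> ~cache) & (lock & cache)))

rain = False, lock = True, busy = True, fog = False, alarm = False, cache = True

  (busy | (cache & rain)) | (busy | alarm) = True
    busy | (cache & rain) = True
      cache & rain = False
    busy | alarm = True
  (~fog -> ~lock) <-> ((cache <-> ~cache) & (lock & cache)) = True
    ~fog -> ~lock = False
      ~fog = True
      ~lock = False
    (cache <-> ~cache) & (lock & cache) = False
      cache <-> ~cache = False
        ~cache = False
      lock & cache = True
Both conjuncts True, so the formula holds.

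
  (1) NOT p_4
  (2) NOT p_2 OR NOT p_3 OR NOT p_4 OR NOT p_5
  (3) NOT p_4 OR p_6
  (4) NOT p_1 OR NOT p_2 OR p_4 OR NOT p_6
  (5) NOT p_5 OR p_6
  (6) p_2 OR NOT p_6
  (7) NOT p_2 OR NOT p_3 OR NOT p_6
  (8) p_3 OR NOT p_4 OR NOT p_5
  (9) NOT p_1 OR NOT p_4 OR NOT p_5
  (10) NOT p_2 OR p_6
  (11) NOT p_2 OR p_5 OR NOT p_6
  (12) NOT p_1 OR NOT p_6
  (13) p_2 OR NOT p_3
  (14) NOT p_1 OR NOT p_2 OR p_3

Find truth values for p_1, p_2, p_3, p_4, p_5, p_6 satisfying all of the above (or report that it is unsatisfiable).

p_1: False, p_2: True, p_3: False, p_4: False, p_5: True, p_6: True

Unit clause (NOT p_4) forces p_4 = False.
Set p_1 = False.
Set p_2 = True.
  then (NOT p_2 OR p_6) forces p_6 = True.
  then (NOT p_2 OR p_5 OR NOT p_6) forces p_5 = True.
  then (NOT p_2 OR NOT p_3 OR NOT p_6) forces p_3 = False.
All clauses satisfied.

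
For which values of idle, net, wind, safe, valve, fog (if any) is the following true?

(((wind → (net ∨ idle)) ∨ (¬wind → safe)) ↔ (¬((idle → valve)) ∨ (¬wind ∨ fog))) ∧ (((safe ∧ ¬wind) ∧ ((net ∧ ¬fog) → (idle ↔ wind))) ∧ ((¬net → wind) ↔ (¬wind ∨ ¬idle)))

idle = False, net = True, wind = False, safe = True, valve = False, fog = False

  ((wind → (net ∨ idle)) ∨ (¬wind → safe)) ↔ (¬((idle → valve)) ∨ (¬wind ∨ fog)) = True
    (wind → (net ∨ idle)) ∨ (¬wind → safe) = True
      wind → (net ∨ idle) = True
        net ∨ idle = True
      ¬wind → safe = True
        ¬wind = True
    ¬((idle → valve)) ∨ (¬wind ∨ fog) = True
      ¬((idle → valve)) = False
        idle → valve = True
      ¬wind ∨ fog = True
        ¬wind = True
  ((safe ∧ ¬wind) ∧ ((net ∧ ¬fog) → (idle ↔ wind))) ∧ ((¬net → wind) ↔ (¬wind ∨ ¬idle)) = True
    (safe ∧ ¬wind) ∧ ((net ∧ ¬fog) → (idle ↔ wind)) = True
      safe ∧ ¬wind = True
        ¬wind = True
      (net ∧ ¬fog) → (idle ↔ wind) = True
        net ∧ ¬fog = True
          ¬fog = True
        idle ↔ wind = True
    (¬net → wind) ↔ (¬wind ∨ ¬idle) = True
      ¬net → wind = True
        ¬net = False
      ¬wind ∨ ¬idle = True
        ¬wind = True
        ¬idle = True
Both conjuncts True, so the formula holds.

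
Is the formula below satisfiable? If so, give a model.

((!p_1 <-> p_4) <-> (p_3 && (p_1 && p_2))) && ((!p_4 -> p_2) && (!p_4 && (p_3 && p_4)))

UNSATISFIABLE

Case p_4 = True: the conjunct !p_4 is False.
Case p_4 = False: the conjunct p_4 is False.
Both cases fail — unsatisfiable.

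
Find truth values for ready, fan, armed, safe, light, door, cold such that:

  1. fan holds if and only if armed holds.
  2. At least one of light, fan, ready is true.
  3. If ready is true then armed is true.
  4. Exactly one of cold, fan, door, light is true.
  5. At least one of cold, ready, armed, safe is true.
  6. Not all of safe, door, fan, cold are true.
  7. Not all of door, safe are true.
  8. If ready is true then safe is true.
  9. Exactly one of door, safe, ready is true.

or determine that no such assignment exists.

ready: False, fan: False, armed: False, safe: True, light: True, door: False, cold: False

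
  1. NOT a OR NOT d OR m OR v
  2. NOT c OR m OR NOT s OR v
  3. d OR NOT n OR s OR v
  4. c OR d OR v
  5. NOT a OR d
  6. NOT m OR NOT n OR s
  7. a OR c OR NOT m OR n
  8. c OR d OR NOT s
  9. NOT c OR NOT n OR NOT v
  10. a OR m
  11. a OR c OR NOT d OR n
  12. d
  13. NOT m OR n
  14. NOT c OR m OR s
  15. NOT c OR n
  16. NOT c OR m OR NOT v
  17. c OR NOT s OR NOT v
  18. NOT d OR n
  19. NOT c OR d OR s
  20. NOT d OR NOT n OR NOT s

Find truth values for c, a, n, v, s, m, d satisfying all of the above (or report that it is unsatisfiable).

Unit clause (d) forces d = True.
In (NOT d OR n) only n is left, so n = True.
In (NOT d OR NOT n OR NOT s) only NOT s is left, so s = False.
In (NOT m OR NOT n OR s) only NOT m is left, so m = False.
In (a OR m) only a is left, so a = True.
In (NOT c OR m OR s) only NOT c is left, so c = False.
In (NOT a OR NOT d OR m OR v) only v is left, so v = True.
All clauses satisfied.

c=F; a=T; n=T; v=T; s=F; m=F; d=T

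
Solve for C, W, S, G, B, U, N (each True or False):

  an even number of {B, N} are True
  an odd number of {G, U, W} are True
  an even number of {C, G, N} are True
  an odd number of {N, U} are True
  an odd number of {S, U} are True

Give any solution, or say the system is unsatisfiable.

C = True, W = True, S = True, G = False, B = True, U = False, N = True

{B, N}: 2 true → even ✓
{G, U, W}: 1 true → odd ✓
{C, G, N}: 2 true → even ✓
{N, U}: 1 true → odd ✓
{S, U}: 1 true → odd ✓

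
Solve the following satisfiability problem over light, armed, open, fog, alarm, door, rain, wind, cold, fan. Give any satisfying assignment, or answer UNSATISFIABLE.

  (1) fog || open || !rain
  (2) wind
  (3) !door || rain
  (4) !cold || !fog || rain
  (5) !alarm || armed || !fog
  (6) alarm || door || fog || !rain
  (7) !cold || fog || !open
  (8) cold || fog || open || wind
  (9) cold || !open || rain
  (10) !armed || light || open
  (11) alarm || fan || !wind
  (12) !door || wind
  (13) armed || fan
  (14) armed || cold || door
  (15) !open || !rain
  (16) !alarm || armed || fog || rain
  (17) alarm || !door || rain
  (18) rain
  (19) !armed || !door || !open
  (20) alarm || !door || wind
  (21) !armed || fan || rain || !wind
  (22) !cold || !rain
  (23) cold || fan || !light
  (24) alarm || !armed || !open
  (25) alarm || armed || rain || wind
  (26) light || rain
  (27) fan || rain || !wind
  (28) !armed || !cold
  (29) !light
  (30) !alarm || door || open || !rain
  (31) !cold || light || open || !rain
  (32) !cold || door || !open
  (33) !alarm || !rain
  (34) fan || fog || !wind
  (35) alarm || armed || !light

Unit clause (wind) forces wind = True.
Unit clause (rain) forces rain = True.
In (!cold || !rain) only !cold is left, so cold = False.
Unit clause (!light) forces light = False.
In (!alarm || !rain) only !alarm is left, so alarm = False.
In (alarm || fan || !wind) only fan is left, so fan = True.
In (!open || !rain) only !open is left, so open = False.
In (fog || open || !rain) only fog is left, so fog = True.
In (!armed || light || open) only !armed is left, so armed = False.
In (armed || cold || door) only door is left, so door = True.
All clauses satisfied.

light: False; armed: False; open: False; fog: True; alarm: False; door: True; rain: True; wind: True; cold: False; fan: True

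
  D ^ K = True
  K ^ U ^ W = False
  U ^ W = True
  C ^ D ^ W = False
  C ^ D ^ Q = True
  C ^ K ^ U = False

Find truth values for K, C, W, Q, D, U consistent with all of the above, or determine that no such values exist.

K=T, C=F, W=F, Q=T, D=F, U=T

D ^ K = F ^ T = True ✓
K ^ U ^ W = T ^ T ^ F = False ✓
U ^ W = T ^ F = True ✓
C ^ D ^ W = F ^ F ^ F = False ✓
C ^ D ^ Q = F ^ F ^ T = True ✓
C ^ K ^ U = F ^ T ^ T = False ✓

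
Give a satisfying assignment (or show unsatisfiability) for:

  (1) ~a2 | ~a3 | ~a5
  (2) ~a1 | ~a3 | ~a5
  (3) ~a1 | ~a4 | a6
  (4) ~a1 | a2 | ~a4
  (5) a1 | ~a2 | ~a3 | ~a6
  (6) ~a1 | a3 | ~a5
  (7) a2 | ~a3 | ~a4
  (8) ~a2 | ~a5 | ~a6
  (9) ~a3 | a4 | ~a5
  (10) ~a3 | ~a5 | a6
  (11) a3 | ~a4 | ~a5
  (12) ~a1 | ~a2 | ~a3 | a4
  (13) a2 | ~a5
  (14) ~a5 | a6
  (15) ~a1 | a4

Set a1 = False.
Set a2 = True.
Set a3 = False.
Set a4 = False.
Try a5 = True:
  (~a2 | ~a5 | ~a6) forces a6 = False.
  clause (~a5 | a6) is falsified — backtrack.
So a5 = False.
Set a6 = False.
All clauses satisfied.

a1: False, a2: True, a3: False, a4: False, a5: False, a6: False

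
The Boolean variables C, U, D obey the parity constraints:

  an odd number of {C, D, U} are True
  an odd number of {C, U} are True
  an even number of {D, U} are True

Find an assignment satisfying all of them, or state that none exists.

C: True; U: False; D: False

{C, D, U}: 1 true → odd ✓
{C, U}: 1 true → odd ✓
{D, U}: 0 true → even ✓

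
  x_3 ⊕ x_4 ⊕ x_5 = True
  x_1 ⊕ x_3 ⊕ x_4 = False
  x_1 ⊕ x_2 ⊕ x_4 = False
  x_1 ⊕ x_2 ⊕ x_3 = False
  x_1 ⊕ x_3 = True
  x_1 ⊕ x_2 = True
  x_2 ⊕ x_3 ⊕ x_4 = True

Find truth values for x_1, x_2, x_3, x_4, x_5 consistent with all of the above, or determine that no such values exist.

x_1: False, x_2: True, x_3: True, x_4: True, x_5: True

x_3 ⊕ x_4 ⊕ x_5 = T ⊕ T ⊕ T = True ✓
x_1 ⊕ x_3 ⊕ x_4 = F ⊕ T ⊕ T = False ✓
x_1 ⊕ x_2 ⊕ x_4 = F ⊕ T ⊕ T = False ✓
x_1 ⊕ x_2 ⊕ x_3 = F ⊕ T ⊕ T = False ✓
x_1 ⊕ x_3 = F ⊕ T = True ✓
x_1 ⊕ x_2 = F ⊕ T = True ✓
x_2 ⊕ x_3 ⊕ x_4 = T ⊕ T ⊕ T = True ✓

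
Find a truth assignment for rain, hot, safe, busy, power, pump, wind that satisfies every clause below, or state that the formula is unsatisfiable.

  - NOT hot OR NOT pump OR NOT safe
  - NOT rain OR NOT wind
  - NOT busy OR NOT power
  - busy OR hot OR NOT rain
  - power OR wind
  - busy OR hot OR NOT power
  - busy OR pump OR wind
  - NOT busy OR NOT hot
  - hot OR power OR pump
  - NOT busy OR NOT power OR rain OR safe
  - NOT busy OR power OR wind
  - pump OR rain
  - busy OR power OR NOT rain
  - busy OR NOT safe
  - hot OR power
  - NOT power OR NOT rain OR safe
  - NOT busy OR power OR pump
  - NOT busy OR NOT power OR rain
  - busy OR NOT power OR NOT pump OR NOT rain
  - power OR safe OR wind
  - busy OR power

Set rain = False.
  then (pump OR rain) forces pump = True.
Try hot = False:
  (hot OR power) forces power = True.
  (NOT busy OR NOT power) forces busy = False.
  clause (busy OR hot OR NOT power) is falsified — backtrack.
So hot = True.
  then (NOT hot OR NOT pump OR NOT safe) forces safe = False.
  then (NOT busy OR NOT hot) forces busy = False.
  then (busy OR power) forces power = True.
Set wind = False.
All clauses satisfied.

rain=F, hot=T, safe=F, busy=F, power=T, pump=T, wind=F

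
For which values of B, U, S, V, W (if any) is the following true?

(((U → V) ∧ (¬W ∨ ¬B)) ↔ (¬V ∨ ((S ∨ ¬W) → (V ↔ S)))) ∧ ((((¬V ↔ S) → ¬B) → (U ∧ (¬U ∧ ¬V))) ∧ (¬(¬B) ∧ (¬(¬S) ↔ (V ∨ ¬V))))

B=T; U=F; S=T; V=F; W=F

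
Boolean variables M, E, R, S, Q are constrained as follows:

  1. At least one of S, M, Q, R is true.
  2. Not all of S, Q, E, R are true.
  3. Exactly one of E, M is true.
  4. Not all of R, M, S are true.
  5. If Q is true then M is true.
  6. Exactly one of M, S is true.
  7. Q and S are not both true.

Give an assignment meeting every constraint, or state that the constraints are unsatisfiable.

M=T, E=F, R=T, S=F, Q=F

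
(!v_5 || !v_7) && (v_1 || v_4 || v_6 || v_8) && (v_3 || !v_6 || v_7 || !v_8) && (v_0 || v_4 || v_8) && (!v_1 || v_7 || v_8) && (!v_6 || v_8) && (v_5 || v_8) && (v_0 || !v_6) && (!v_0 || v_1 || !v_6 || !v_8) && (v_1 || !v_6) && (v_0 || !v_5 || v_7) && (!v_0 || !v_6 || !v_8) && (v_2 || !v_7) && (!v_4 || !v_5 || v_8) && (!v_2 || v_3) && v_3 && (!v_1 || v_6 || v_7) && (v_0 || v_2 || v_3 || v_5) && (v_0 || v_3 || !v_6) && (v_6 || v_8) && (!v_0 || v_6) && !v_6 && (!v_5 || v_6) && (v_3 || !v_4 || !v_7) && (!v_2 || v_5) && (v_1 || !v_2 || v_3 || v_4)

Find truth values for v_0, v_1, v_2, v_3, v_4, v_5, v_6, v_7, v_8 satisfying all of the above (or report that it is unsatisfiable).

v_0=F, v_1=F, v_2=F, v_3=T, v_4=F, v_5=F, v_6=F, v_7=F, v_8=T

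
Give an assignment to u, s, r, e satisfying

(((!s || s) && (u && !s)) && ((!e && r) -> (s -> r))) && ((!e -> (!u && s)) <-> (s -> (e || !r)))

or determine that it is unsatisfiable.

u = True, s = False, r = True, e = True

  ((!s || s) && (u && !s)) && ((!e && r) -> (s -> r)) = True
    (!s || s) && (u && !s) = True
      !s || s = True
        !s = True
      u && !s = True
        !s = True
    (!e && r) -> (s -> r) = True
      !e && r = False
        !e = False
      s -> r = True
  (!e -> (!u && s)) <-> (s -> (e || !r)) = True
    !e -> (!u && s) = True
      !e = False
      !u && s = False
        !u = False
    s -> (e || !r) = True
      e || !r = True
        !r = False
Both conjuncts True, so the formula holds.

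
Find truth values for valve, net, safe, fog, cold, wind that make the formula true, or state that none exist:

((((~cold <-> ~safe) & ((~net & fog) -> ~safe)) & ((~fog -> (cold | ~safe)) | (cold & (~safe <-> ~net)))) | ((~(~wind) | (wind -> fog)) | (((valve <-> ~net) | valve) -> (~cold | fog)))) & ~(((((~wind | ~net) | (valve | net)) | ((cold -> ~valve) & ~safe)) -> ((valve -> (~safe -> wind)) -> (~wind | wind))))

UNSATISFIABLE

The conjunct ~(((((~wind | ~net) | (valve | net)) | ((cold -> ~valve) & ~safe)) -> ((valve -> (~safe -> wind)) -> (~wind | wind)))) is unsatisfiable on its own:
  wind = True: this becomes ~((((~net | (valve | net)) | ((cold -> ~valve) & ~safe)) -> True)) = False.
  wind = False: this becomes ~((True -> True)) = False.
So the whole conjunction is unsatisfiable.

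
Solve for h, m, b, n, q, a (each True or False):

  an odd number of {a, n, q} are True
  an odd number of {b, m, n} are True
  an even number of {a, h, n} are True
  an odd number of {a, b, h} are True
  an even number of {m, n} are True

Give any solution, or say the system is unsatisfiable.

h = False, m = False, b = True, n = False, q = True, a = False

{a, n, q}: 1 true → odd ✓
{b, m, n}: 1 true → odd ✓
{a, h, n}: 0 true → even ✓
{a, b, h}: 1 true → odd ✓
{m, n}: 0 true → even ✓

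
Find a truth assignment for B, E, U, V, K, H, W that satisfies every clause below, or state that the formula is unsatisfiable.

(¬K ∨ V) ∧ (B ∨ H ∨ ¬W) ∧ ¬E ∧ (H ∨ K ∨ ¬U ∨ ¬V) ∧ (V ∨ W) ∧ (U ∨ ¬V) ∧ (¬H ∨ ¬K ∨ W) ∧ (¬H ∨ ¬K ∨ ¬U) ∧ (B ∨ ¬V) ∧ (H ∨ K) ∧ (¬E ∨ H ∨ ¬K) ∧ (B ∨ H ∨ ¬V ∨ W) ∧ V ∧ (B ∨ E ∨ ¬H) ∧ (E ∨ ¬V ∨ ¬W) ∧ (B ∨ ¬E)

Unit clause (¬E) forces E = False.
Unit clause (V) forces V = True.
In (E ∨ ¬V ∨ ¬W) only ¬W is left, so W = False.
In (U ∨ ¬V) only U is left, so U = True.
In (B ∨ ¬V) only B is left, so B = True.
Set K = False.
  then (H ∨ K ∨ ¬U ∨ ¬V) forces H = True.
All clauses satisfied.

B = True; E = False; U = True; V = True; K = False; H = True; W = False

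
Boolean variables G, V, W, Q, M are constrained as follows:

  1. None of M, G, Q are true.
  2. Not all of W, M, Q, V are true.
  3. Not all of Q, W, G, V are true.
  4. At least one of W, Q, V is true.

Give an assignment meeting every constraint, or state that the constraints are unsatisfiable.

G=F, V=F, W=T, Q=F, M=F

  (1) {M, G, Q}: 0 true — none ✓
  (2) {W, M, Q, V}: 1/4 true — not all ✓
  (3) {Q, W, G, V}: 1/4 true — not all ✓
  (4) {W, Q, V}: 1 true — at least one ✓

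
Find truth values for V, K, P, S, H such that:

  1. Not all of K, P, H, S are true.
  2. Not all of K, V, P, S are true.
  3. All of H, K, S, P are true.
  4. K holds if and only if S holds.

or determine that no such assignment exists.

Case K = True:
  (3) forces H = True.
  (3) forces S = True.
  (1) with K=T, H=T, S=T forces P = False.
  Constraint (3) is violated (P=F) — contradiction.
Case K = False:
  Constraint (3) is violated (K=F) — contradiction.
Both cases fail — unsatisfiable.

Unsatisfiable — no assignment works.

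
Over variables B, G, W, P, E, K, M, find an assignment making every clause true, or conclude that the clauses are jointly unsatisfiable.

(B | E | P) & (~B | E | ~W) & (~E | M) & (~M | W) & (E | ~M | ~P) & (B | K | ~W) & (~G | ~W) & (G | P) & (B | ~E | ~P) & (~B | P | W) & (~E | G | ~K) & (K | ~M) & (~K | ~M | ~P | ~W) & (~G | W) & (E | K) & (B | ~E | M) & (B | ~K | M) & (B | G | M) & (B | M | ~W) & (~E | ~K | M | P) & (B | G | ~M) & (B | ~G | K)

Set B = True.
Try G = True:
  (~G | ~W) forces W = False.
  clause (~G | W) is falsified — backtrack.
So G = False.
  then (G | P) forces P = True.
Set W = False.
  then (~M | W) forces M = False.
  then (~E | M) forces E = False.
  then (E | K) forces K = True.
All clauses satisfied.

B = True, G = False, W = False, P = True, E = False, K = True, M = False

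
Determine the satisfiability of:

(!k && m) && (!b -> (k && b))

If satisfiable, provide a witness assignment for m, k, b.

m = True, k = False, b = True

  !k && m = True
    !k = True
  !b -> (k && b) = True
    !b = False
    k && b = False
Both conjuncts True, so the formula holds.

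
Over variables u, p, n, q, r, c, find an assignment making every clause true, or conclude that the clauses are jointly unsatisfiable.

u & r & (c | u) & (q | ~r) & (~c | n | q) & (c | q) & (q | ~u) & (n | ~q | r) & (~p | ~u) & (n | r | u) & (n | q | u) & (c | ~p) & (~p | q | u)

Unit clause (u) forces u = True.
Unit clause (r) forces r = True.
In (q | ~r) only q is left, so q = True.
In (~p | ~u) only ~p is left, so p = False.
Set n = False.
Set c = True.
All clauses satisfied.

u: True; p: False; n: False; q: True; r: True; c: True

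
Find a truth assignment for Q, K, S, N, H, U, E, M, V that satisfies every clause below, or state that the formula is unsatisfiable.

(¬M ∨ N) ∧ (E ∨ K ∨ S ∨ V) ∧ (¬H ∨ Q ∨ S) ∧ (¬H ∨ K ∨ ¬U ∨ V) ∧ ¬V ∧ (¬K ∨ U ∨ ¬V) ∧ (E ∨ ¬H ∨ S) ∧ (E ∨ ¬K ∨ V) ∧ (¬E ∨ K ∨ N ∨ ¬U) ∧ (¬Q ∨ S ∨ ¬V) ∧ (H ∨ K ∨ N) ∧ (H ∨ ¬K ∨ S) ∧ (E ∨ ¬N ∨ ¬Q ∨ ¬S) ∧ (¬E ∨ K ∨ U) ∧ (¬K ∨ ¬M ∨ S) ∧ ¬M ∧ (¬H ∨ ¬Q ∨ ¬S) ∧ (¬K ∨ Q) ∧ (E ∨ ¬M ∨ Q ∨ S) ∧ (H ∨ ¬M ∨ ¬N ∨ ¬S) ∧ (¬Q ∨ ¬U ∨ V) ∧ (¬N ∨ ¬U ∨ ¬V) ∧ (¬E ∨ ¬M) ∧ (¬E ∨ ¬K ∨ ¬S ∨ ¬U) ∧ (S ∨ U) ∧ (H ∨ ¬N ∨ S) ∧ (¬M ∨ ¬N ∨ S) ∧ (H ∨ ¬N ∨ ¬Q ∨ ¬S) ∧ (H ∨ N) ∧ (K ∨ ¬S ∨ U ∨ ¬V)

Q = False, K = False, S = True, N = True, H = False, U = False, E = False, M = False, V = False

Unit clause (¬V) forces V = False.
Unit clause (¬M) forces M = False.
Set Q = False.
  then (¬K ∨ Q) forces K = False.
Try S = False:
  (E ∨ K ∨ S ∨ V) forces E = True.
  (¬H ∨ Q ∨ S) forces H = False.
  (H ∨ K ∨ N) forces N = True.
  clause (H ∨ ¬N ∨ S) is falsified — backtrack.
So S = True.
Set N = True.
Set H = False.
Set U = False.
  then (¬E ∨ K ∨ U) forces E = False.
All clauses satisfied.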